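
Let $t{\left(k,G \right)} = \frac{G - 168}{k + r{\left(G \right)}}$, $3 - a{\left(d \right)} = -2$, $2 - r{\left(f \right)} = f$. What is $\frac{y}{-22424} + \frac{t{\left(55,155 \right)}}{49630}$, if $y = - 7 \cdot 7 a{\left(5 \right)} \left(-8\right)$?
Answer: $- \frac{1191579861}{13633063220} \approx -0.087404$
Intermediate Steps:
$r{\left(f \right)} = 2 - f$
$a{\left(d \right)} = 5$ ($a{\left(d \right)} = 3 - -2 = 3 + 2 = 5$)
$t{\left(k,G \right)} = \frac{-168 + G}{2 + k - G}$ ($t{\left(k,G \right)} = \frac{G - 168}{k - \left(-2 + G\right)} = \frac{-168 + G}{2 + k - G}$)
$y = 1960$ ($y = - 7 \cdot 7 \cdot 5 \left(-8\right) = - 7 \cdot 35 \left(-8\right) = \left(-7\right) \left(-280\right) = 1960$)
$\frac{y}{-22424} + \frac{t{\left(55,155 \right)}}{49630} = \frac{1960}{-22424} + \frac{\frac{1}{2 + 55 - 155} \left(-168 + 155\right)}{49630} = 1960 \left(- \frac{1}{22424}\right) + \frac{1}{2 + 55 - 155} \left(-13\right) \frac{1}{49630} = - \frac{245}{2803} + \frac{1}{-98} \left(-13\right) \frac{1}{49630} = - \frac{245}{2803} + \left(- \frac{1}{98}\right) \left(-13\right) \frac{1}{49630} = - \frac{245}{2803} + \frac{13}{98} \cdot \frac{1}{49630} = - \frac{245}{2803} + \frac{13}{4863740} = - \frac{1191579861}{13633063220}$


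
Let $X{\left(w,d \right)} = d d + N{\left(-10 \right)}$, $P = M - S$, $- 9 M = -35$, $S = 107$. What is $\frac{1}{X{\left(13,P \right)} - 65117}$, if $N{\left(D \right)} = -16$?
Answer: $- \frac{81}{4414589} \approx -1.8348 \cdot 10^{-5}$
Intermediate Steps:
$M = \frac{35}{9}$ ($M = \left(- \frac{1}{9}\right) \left(-35\right) = \frac{35}{9} \approx 3.8889$)
$P = - \frac{928}{9}$ ($P = \frac{35}{9} - 107 = - \frac{928}{9} \approx -103.11$)
$X{\left(w,d \right)} = -16 + d^{2}$ ($X{\left(w,d \right)} = d d - 16 = d^{2} - 16 = -16 + d^{2}$)
$\frac{1}{X{\left(13,P \right)} - 65117} = \frac{1}{\left(-16 + \left(- \frac{928}{9}\right)^{2}\right) - 65117} = \frac{1}{\left(-16 + \frac{861184}{81}\right) - 65117} = \frac{1}{\frac{859888}{81} - 65117} = \frac{1}{- \frac{4414589}{81}} = - \frac{81}{4414589}$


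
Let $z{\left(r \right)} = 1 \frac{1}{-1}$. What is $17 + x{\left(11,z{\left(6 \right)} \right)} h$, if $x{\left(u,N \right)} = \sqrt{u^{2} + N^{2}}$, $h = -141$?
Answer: $17 - 141 \sqrt{122} \approx -1540.4$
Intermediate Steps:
$z{\left(r \right)} = -1$ ($z{\left(r \right)} = 1 \left(-1\right) = -1$)
$x{\left(u,N \right)} = \sqrt{N^{2} + u^{2}}$
$17 + x{\left(11,z{\left(6 \right)} \right)} h = 17 + \sqrt{\left(-1\right)^{2} + 11^{2}} \left(-141\right) = 17 + \sqrt{1 + 121} \left(-141\right) = 17 + \sqrt{122} \left(-141\right) = 17 - 141 \sqrt{122}$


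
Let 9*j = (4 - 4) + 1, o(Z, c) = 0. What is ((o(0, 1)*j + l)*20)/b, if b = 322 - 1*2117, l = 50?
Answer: -200/359 ≈ -0.55710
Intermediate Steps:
j = ⅑ (j = ((4 - 4) + 1)/9 = (0 + 1)/9 = (⅑)*1 = ⅑ ≈ 0.11111)
b = -1795 (b = 322 - 2117 = -1795)
((o(0, 1)*j + l)*20)/b = ((0*(⅑) + 50)*20)/(-1795) = ((0 + 50)*20)*(-1/1795) = (50*20)*(-1/1795) = 1000*(-1/1795) = -200/359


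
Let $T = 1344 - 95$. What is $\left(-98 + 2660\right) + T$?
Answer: $3811$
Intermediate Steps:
$T = 1249$
$\left(-98 + 2660\right) + T = \left(-98 + 2660\right) + 1249 = 2562 + 1249 = 3811$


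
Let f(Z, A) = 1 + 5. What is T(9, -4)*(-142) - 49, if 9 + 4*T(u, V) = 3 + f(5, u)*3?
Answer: -475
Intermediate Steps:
f(Z, A) = 6
T(u, V) = 3 (T(u, V) = -9/4 + (3 + 6*3)/4 = -9/4 + (3 + 18)/4 = -9/4 + (1/4)*21 = -9/4 + 21/4 = 3)
T(9, -4)*(-142) - 49 = 3*(-142) - 49 = -426 - 49 = -475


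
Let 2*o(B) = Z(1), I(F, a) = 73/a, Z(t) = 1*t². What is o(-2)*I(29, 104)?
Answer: 73/208 ≈ 0.35096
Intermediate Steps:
Z(t) = t²
o(B) = ½ (o(B) = (½)*1² = (½)*1 = ½)
o(-2)*I(29, 104) = (73/104)/2 = (73*(1/104))/2 = (½)*(73/104) = 73/208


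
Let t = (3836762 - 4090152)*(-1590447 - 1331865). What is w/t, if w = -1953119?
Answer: -1953119/740484637680 ≈ -2.6376e-6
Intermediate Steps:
t = 740484637680 (t = -253390*(-2922312) = 740484637680)
w/t = -1953119/740484637680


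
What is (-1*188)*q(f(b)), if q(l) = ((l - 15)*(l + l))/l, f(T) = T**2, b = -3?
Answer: 2256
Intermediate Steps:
q(l) = -30 + 2*l (q(l) = ((-15 + l)*(2*l))/l = (2*l*(-15 + l))/l = -30 + 2*l)
(-1*188)*q(f(b)) = (-1*188)*(-30 + 2*(-3)**2) = -188*(-30 + 2*9) = -188*(-30 + 18) = -188*(-12) = 2256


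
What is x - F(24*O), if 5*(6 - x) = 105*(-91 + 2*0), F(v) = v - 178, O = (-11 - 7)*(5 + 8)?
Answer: 7711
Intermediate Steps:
O = -234 (O = -18*13 = -234)
F(v) = -178 + v
x = 1917 (x = 6 - 21*(-91 + 2*0) = 6 - 21*(-91 + 0) = 6 - 21*(-91) = 6 - ⅕*(-9555) = 6 + 1911 = 1917)
x - F(24*O) = 1917 - (-178 + 24*(-234)) = 1917 - (-178 - 5616) = 1917 - 1*(-5794) = 1917 + 5794 = 7711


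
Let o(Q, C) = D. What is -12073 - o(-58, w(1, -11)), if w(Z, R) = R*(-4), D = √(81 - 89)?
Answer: -12073 - 2*I*√2 ≈ -12073.0 - 2.8284*I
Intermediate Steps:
D = 2*I*√2 (D = √(-8) = 2*I*√2 ≈ 2.8284*I)
w(Z, R) = -4*R
o(Q, C) = 2*I*√2
-12073 - o(-58, w(1, -11)) = -12073 - 2*I*√2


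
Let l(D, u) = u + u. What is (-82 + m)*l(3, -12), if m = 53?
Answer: 696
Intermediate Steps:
l(D, u) = 2*u
(-82 + m)*l(3, -12) = (-82 + 53)*(2*(-12)) = -29*(-24) = 696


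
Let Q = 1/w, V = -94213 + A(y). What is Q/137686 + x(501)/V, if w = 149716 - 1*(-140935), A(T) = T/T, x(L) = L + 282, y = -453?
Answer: -1740807945757/209457214149124 ≈ -0.0083110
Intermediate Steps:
x(L) = 282 + L
A(T) = 1
V = -94212 (V = -94213 + 1 = -94212)
w = 290651 (w = 149716 + 140935 = 290651)
Q = 1/290651 ≈ 3.4406e-6
Q/137686 + x(501)/V = (1/290651)/137686 + (282 + 501)/(-94212) = (1/290651)*(1/137686) + 783*(-1/94212) = 1/40018573586 - 87/10468 = -1740807945757/209457214149124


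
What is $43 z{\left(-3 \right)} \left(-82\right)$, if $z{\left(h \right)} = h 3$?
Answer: $31734$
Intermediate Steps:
$z{\left(h \right)} = 3 h$
$43 z{\left(-3 \right)} \left(-82\right) = 43 \cdot 3 \left(-3\right) \left(-82\right) = 43 \left(-9\right) \left(-82\right) = \left(-387\right) \left(-82\right) = 31734$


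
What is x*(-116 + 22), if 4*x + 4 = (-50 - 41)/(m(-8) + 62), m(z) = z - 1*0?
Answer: 14429/108 ≈ 133.60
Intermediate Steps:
m(z) = z (m(z) = z + 0 = z)
x = -307/216 (x = -1 + ((-50 - 41)/(-8 + 62))/4 = -1 + (-91/54)/4 = -1 + (-91*1/54)/4 = -1 + (¼)*(-91/54) = -1 - 91/216 = -307/216 ≈ -1.4213)
x*(-116 + 22) = -307*(-116 + 22)/216 = -307/216*(-94) = 14429/108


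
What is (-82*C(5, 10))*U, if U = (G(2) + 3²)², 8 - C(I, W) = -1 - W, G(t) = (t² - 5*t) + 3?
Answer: -56088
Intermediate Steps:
G(t) = 3 + t² - 5*t
C(I, W) = 9 + W (C(I, W) = 8 - (-1 - W) = 8 + (1 + W) = 9 + W)
U = 36 (U = ((3 + 2² - 5*2) + 3²)² = ((3 + 4 - 10) + 9)² = (-3 + 9)² = 6² = 36)
(-82*C(5, 10))*U = -82*(9 + 10)*36 = -82*19*36 = -1558*36 = -56088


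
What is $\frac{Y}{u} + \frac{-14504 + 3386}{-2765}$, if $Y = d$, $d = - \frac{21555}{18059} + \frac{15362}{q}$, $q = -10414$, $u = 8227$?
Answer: $\frac{8600315932179458}{2139035087865515} \approx 4.0207$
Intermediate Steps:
$d = - \frac{250948064}{94033213}$ ($d = - \frac{21555}{18059} + \frac{15362}{-10414} = \left(-21555\right) \frac{1}{18059} + 15362 \left(- \frac{1}{10414}\right) = - \frac{21555}{18059} - \frac{7681}{5207} = - \frac{250948064}{94033213} \approx -2.6687$)
$Y = - \frac{250948064}{94033213} \approx -2.6687$
$\frac{Y}{u} + \frac{-14504 + 3386}{-2765} = - \frac{250948064}{94033213 \cdot 8227} + \frac{-14504 + 3386}{-2765} = \left(- \frac{250948064}{94033213}\right) \frac{1}{8227} - - \frac{11118}{2765} = - \frac{250948064}{773611243351} + \frac{11118}{2765} = \frac{8600315932179458}{2139035087865515}$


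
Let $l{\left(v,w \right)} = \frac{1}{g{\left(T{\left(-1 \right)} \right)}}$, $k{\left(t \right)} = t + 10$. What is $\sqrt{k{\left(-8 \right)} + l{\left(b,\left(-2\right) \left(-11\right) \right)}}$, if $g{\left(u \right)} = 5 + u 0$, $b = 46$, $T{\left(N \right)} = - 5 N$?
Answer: $\frac{\sqrt{55}}{5} \approx 1.4832$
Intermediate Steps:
$k{\left(t \right)} = 10 + t$
$g{\left(u \right)} = 5$ ($g{\left(u \right)} = 5 + 0 = 5$)
$l{\left(v,w \right)} = \frac{1}{5}$
$\sqrt{k{\left(-8 \right)} + l{\left(b,\left(-2\right) \left(-11\right) \right)}} = \sqrt{\left(10 - 8\right) + \frac{1}{5}} = \sqrt{2 + \frac{1}{5}} = \sqrt{\frac{11}{5}} = \frac{\sqrt{55}}{5}$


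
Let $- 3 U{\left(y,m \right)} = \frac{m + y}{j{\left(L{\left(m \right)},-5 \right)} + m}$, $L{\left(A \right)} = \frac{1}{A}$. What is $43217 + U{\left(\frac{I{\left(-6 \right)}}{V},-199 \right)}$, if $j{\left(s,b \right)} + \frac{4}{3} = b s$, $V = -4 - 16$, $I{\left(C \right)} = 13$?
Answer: $\frac{103360439953}{2391680} \approx 43217.0$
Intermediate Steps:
$V = -20$
$j{\left(s,b \right)} = - \frac{4}{3} + b s$
$U{\left(y,m \right)} = - \frac{m + y}{3 \left(- \frac{4}{3} + m - \frac{5}{m}\right)}$ ($U{\left(y,m \right)} = - \frac{\left(m + y\right) \frac{1}{\left(- \frac{4}{3} - \frac{5}{m}\right) + m}}{3} = - \frac{\left(m + y\right) \frac{1}{- \frac{4}{3} + m - \frac{5}{m}}}{3} = - \frac{\frac{1}{- \frac{4}{3} + m - \frac{5}{m}} \left(m + y\right)}{3} = - \frac{m + y}{3 \left(- \frac{4}{3} + m - \frac{5}{m}\right)}$)
$43217 + U{\left(\frac{I{\left(-6 \right)}}{V},-199 \right)} = 43217 - \frac{199 \left(-199 + \frac{13}{-20}\right)}{15 - 199 \left(4 - -597\right)} = 43217 - \frac{199 \left(-199 + 13 \left(- \frac{1}{20}\right)\right)}{15 - 199 \left(4 + 597\right)} = 43217 - \frac{199 \left(-199 - \frac{13}{20}\right)}{15 - 119599} = 43217 - 199 \frac{1}{15 - 119599} \left(- \frac{3993}{20}\right) = 43217 - 199 \frac{1}{-119584} \left(- \frac{3993}{20}\right) = 43217 - \left(- \frac{199}{119584}\right) \left(- \frac{3993}{20}\right) = 43217 - \frac{794607}{2391680} = \frac{103360439953}{2391680}$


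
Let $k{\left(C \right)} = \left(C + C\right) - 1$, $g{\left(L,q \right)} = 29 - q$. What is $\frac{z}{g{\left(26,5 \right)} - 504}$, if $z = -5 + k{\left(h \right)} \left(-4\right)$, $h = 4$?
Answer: $\frac{11}{160} \approx 0.06875$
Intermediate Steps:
$k{\left(C \right)} = -1 + 2 C$ ($k{\left(C \right)} = 2 C - 1 = -1 + 2 C$)
$z = -33$ ($z = -5 + \left(-1 + 2 \cdot 4\right) \left(-4\right) = -5 + \left(-1 + 8\right) \left(-4\right) = -5 + 7 \left(-4\right) = -5 - 28 = -33$)
$\frac{z}{g{\left(26,5 \right)} - 504} = \frac{1}{\left(29 - 5\right) - 504} \left(-33\right) = \frac{1}{24 - 504} \left(-33\right) = \frac{1}{-480} \left(-33\right) = \left(- \frac{1}{480}\right) \left(-33\right) = \frac{11}{160}$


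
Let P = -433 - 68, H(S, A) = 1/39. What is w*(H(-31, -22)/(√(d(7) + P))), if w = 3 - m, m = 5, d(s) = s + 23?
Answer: 2*I*√471/18369 ≈ 0.002363*I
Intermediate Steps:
d(s) = 23 + s
H(S, A) = 1/39
P = -501
w = -2 (w = 3 - 1*5 = 3 - 5 = -2)
w*(H(-31, -22)/(√(d(7) + P))) = -2/(39*(√((23 + 7) - 501))) = -2/(39*(√(30 - 501))) = -2/(39*(√(-471))) = -2/(39*(I*√471)) = -2*(-I*√471/471)/39 = -(-2)*I*√471/18369 = 2*I*√471/18369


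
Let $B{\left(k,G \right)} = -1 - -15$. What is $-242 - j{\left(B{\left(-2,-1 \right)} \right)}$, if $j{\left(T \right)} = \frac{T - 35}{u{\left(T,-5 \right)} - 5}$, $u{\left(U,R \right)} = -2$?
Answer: $-245$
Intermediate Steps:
$B{\left(k,G \right)} = 14$ ($B{\left(k,G \right)} = -1 + 15 = 14$)
$j{\left(T \right)} = 5 - \frac{T}{7}$ ($j{\left(T \right)} = \frac{T - 35}{-2 - 5} = \frac{-35 + T}{-7} = \left(-35 + T\right) \left(- \frac{1}{7}\right) = 5 - \frac{T}{7}$)
$-242 - j{\left(B{\left(-2,-1 \right)} \right)} = -242 - \left(5 - 2\right) = -242 - 3 = -245$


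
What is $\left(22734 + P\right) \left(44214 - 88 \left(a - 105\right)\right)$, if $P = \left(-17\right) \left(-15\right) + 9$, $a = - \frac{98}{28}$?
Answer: $1236418476$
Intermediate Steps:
$a = - \frac{7}{2}$ ($a = \left(-98\right) \frac{1}{28} = - \frac{7}{2} \approx -3.5$)
$P = 264$ ($P = 255 + 9 = 264$)
$\left(22734 + P\right) \left(44214 - 88 \left(a - 105\right)\right) = \left(22734 + 264\right) \left(44214 - 88 \left(- \frac{7}{2} - 105\right)\right) = 22998 \left(44214 - -9548\right) = 22998 \left(44214 + 9548\right) = 22998 \cdot 53762 = 1236418476$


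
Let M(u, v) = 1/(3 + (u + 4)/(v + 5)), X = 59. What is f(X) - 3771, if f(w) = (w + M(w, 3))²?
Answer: -2112818/7569 ≈ -279.14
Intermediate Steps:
M(u, v) = 1/(3 + (4 + u)/(5 + v))
f(w) = (w + 8/(28 + w))² (f(w) = (w + (5 + 3)/(19 + w + 3*3))² = (w + 8/(19 + w + 9))² = (w + 8/(28 + w))²)
f(X) - 3771 = (8 + 59*(28 + 59))²/(28 + 59)² - 3771 = (8 + 59*87)²/87² - 3771 = (8 + 5133)²*(1/7569) - 3771 = 5141²*(1/7569) - 3771 = 26429881*(1/7569) - 3771 = 26429881/7569 - 3771 = -2112818/7569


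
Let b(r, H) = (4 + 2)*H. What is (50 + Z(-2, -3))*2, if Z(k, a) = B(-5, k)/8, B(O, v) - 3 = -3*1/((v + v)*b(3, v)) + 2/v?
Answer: 6431/64 ≈ 100.48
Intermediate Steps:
b(r, H) = 6*H
B(O, v) = 3 + 2/v - 1/(4*v²) (B(O, v) = 3 + (-3*1/(6*v*(v + v)) + 2/v) = 3 + (-3*1/(12*v²) + 2/v) = 3 + (-1/(4*v²) + 2/v) = 3 + (2/v - 1/(4*v²)) = 3 + 2/v - 1/(4*v²))
Z(k, a) = 3/8 - 1/(32*k²) + 1/(4*k) (Z(k, a) = (3 + 2/k - 1/(4*k²))/8 = (3 + 2/k - 1/(4*k²))*(⅛) = 3/8 - 1/(32*k²) + 1/(4*k))
(50 + Z(-2, -3))*2 = (50 + (1/32)*(-1 + 8*(-2) + 12*(-2)²)/(-2)²)*2 = (50 + (1/32)*(¼)*(-1 - 16 + 12*4))*2 = (50 + (1/32)*(¼)*(-1 - 16 + 48))*2 = (50 + (1/32)*(¼)*31)*2 = (50 + 31/128)*2 = (6431/128)*2 = 6431/64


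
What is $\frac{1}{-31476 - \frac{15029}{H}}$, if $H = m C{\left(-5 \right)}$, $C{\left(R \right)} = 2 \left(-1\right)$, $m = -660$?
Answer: $- \frac{1320}{41563349} \approx -3.1759 \cdot 10^{-5}$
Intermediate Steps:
$C{\left(R \right)} = -2$
$H = 1320$ ($H = \left(-660\right) \left(-2\right) = 1320$)
$\frac{1}{-31476 - \frac{15029}{H}} = \frac{1}{-31476 - \frac{15029}{1320}} = \frac{1}{- \frac{41563349}{1320}} = - \frac{1320}{41563349}$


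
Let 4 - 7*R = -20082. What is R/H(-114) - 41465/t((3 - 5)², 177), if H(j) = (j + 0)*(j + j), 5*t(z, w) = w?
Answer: -6286330763/5367348 ≈ -1171.2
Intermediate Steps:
R = 20086/7 (R = 4/7 - ⅐*(-20082) = 4/7 + 20082/7 = 20086/7 ≈ 2869.4)
t(z, w) = w/5
H(j) = 2*j² (H(j) = j*(2*j) = 2*j²)
R/H(-114) - 41465/t((3 - 5)², 177) = 20086/(7*((2*(-114)²))) - 41465/((⅕)*177) = 20086/(7*((2*12996))) - 41465/177/5 = (20086/7)/25992 - 41465*5/177 = (20086/7)*(1/25992) - 207325/177 = 10043/90972 - 207325/177 = -6286330763/5367348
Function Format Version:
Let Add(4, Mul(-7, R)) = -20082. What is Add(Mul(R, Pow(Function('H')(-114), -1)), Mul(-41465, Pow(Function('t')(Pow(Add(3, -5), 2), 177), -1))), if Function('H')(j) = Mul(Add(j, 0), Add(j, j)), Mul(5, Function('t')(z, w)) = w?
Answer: Rational(-6286330763, 5367348) ≈ -1171.2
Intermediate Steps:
R = Rational(20086, 7) (R = Add(Rational(4, 7), Mul(Rational(-1, 7), -20082)) = Add(Rational(4, 7), Rational(20082, 7)) = Rational(20086, 7) ≈ 2869.4)
Function('t')(z, w) = Mul(Rational(1, 5), w)
Function('H')(j) = Mul(2, Pow(j, 2)) (Function('H')(j) = Mul(j, Mul(2, j)) = Mul(2, Pow(j, 2)))
Add(Mul(R, Pow(Function('H')(-114), -1)), Mul(-41465, Pow(Function('t')(Pow(Add(3, -5), 2), 177), -1))) = Add(Mul(Rational(20086, 7), Pow(Mul(2, Pow(-114, 2)), -1)), Mul(-41465, Pow(Mul(Rational(1, 5), 177), -1))) = Add(Mul(Rational(20086, 7), Pow(Mul(2, 12996), -1)), Mul(-41465, Pow(Rational(177, 5), -1))) = Add(Mul(Rational(20086, 7), Pow(25992, -1)), Mul(-41465, Rational(5, 177))) = Add(Mul(Rational(20086, 7), Rational(1, 25992)), Rational(-207325, 177)) = Add(Rational(10043, 90972), Rational(-207325, 177)) = Rational(-6286330763, 5367348)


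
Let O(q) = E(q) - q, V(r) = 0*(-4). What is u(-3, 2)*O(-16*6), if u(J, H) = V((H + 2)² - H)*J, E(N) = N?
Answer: 0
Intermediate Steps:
V(r) = 0
O(q) = 0 (O(q) = q - q = 0)
u(J, H) = 0 (u(J, H) = 0*J = 0)
u(-3, 2)*O(-16*6) = 0*0 = 0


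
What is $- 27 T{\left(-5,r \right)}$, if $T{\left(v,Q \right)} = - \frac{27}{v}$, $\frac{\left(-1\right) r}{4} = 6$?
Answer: $- \frac{729}{5} \approx -145.8$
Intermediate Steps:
$r = -24$ ($r = \left(-4\right) 6 = -24$)
$- 27 T{\left(-5,r \right)} = - 27 \left(- \frac{27}{-5}\right) = - 27 \left(\left(-27\right) \left(- \frac{1}{5}\right)\right) = \left(-27\right) \frac{27}{5} = - \frac{729}{5}$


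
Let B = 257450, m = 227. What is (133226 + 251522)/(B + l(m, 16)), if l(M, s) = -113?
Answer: 384748/257337 ≈ 1.4951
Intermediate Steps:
(133226 + 251522)/(B + l(m, 16)) = (133226 + 251522)/(257450 - 113) = 384748/257337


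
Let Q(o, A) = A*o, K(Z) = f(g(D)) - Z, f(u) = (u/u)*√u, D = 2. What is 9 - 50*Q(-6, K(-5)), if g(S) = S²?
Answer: 2109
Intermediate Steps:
f(u) = √u (f(u) = 1*√u = √u)
K(Z) = 2 - Z (K(Z) = √(2²) - Z = √4 - Z = 2 - Z)
9 - 50*Q(-6, K(-5)) = 9 - 50*(2 - 1*(-5))*(-6) = 9 - 50*(2 + 5)*(-6) = 9 - 350*(-6) = 9 - 50*(-42) = 9 + 2100 = 2109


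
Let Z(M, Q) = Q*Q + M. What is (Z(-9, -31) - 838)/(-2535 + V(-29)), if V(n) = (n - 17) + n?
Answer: -19/435 ≈ -0.043678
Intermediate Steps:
Z(M, Q) = M + Q**2 (Z(M, Q) = Q**2 + M = M + Q**2)
V(n) = -17 + 2*n (V(n) = (-17 + n) + n = -17 + 2*n)
(Z(-9, -31) - 838)/(-2535 + V(-29)) = ((-9 + (-31)**2) - 838)/(-2535 + (-17 + 2*(-29))) = ((-9 + 961) - 838)/(-2535 + (-17 - 58)) = (952 - 838)/(-2535 - 75) = 114/(-2610) = 114*(-1/2610) = -19/435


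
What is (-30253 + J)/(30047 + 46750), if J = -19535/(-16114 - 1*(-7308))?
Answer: -266388383/676274382 ≈ -0.39391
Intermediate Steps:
J = 19535/8806 (J = -19535/(-16114 + 7308) = -19535/(-8806) = -19535*(-1/8806) = 19535/8806 ≈ 2.2184)
(-30253 + J)/(30047 + 46750) = (-30253 + 19535/8806)/(30047 + 46750) = -266388383/8806/76797 = -266388383/8806*1/76797 = -266388383/676274382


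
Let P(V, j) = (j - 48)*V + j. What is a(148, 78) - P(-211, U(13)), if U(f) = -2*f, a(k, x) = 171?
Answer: -15417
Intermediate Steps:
P(V, j) = j + V*(-48 + j) (P(V, j) = (-48 + j)*V + j = V*(-48 + j) + j = j + V*(-48 + j))
a(148, 78) - P(-211, U(13)) = 171 - (-2*13 - 48*(-211) - (-422)*13) = 171 - (-26 + 10128 - 211*(-26)) = 171 - (-26 + 10128 + 5486) = 171 - 1*15588 = 171 - 15588 = -15417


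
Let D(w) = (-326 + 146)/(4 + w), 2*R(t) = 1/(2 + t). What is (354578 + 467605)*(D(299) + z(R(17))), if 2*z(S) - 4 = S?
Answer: 8956039419/7676 ≈ 1.1668e+6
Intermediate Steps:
R(t) = 1/(2*(2 + t))
D(w) = -180/(4 + w)
z(S) = 2 + S/2
(354578 + 467605)*(D(299) + z(R(17))) = (354578 + 467605)*(-180/(4 + 299) + (2 + (1/(2*(2 + 17)))/2)) = 822183*(-180/303 + (2 + ((½)/19)/2)) = 822183*(-180*1/303 + (2 + ((½)*(1/19))/2)) = 822183*(-60/101 + (2 + (½)*(1/38))) = 822183*(-60/101 + (2 + 1/76)) = 822183*(-60/101 + 153/76) = 822183*(10893/7676) = 8956039419/7676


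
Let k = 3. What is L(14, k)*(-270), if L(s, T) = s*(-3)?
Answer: 11340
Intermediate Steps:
L(s, T) = -3*s
L(14, k)*(-270) = -3*14*(-270) = -42*(-270) = 11340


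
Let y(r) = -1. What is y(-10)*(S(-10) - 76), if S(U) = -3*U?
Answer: 46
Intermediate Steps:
y(-10)*(S(-10) - 76) = -(-3*(-10) - 76) = -(30 - 76) = -1*(-46) = 46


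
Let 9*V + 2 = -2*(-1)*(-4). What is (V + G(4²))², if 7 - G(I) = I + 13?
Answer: 43264/81 ≈ 534.12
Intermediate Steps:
G(I) = -6 - I (G(I) = 7 - (I + 13) = 7 - (13 + I) = 7 + (-13 - I) = -6 - I)
V = -10/9 (V = -2/9 + (-2*(-1)*(-4))/9 = -2/9 + (2*(-4))/9 = -2/9 + (⅑)*(-8) = -2/9 - 8/9 = -10/9 ≈ -1.1111)
(V + G(4²))² = (-10/9 + (-6 - 1*4²))² = (-10/9 + (-6 - 1*16))² = (-10/9 + (-6 - 16))² = (-10/9 - 22)² = (-208/9)² = 43264/81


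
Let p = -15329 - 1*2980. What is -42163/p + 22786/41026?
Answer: 1073484056/375572517 ≈ 2.8583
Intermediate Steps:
p = -18309 (p = -15329 - 2980 = -18309)
-42163/p + 22786/41026 = -42163/(-18309) + 22786/41026 = -42163*(-1/18309) + 22786*(1/41026) = 42163/18309 + 11393/20513 = 1073484056/375572517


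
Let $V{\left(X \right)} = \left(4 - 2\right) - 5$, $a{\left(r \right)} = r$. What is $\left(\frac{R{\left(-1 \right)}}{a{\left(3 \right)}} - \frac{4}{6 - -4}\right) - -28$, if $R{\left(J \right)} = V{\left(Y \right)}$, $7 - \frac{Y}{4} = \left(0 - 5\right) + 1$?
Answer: $\frac{133}{5} \approx 26.6$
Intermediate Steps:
$Y = 44$ ($Y = 28 - 4 \left(\left(0 - 5\right) + 1\right) = 28 - 4 \left(-5 + 1\right) = 28 - -16 = 28 + 16 = 44$)
$V{\left(X \right)} = -3$ ($V{\left(X \right)} = 2 - 5 = -3$)
$R{\left(J \right)} = -3$
$\left(\frac{R{\left(-1 \right)}}{a{\left(3 \right)}} - \frac{4}{6 - -4}\right) - -28 = \left(- \frac{3}{3} - \frac{4}{6 - -4}\right) - -28 = \left(\left(-3\right) \frac{1}{3} - \frac{4}{6 + 4}\right) + 28 = \left(-1 - \frac{4}{10}\right) + 28 = \left(-1 - \frac{2}{5}\right) + 28 = - \frac{7}{5} + 28 = \frac{133}{5}$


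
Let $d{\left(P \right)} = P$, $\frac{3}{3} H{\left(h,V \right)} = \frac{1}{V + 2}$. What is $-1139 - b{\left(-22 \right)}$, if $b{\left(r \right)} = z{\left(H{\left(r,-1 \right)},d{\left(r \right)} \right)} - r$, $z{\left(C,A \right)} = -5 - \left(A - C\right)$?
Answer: $-1179$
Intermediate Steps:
$H{\left(h,V \right)} = \frac{1}{2 + V}$ ($H{\left(h,V \right)} = \frac{1}{V + 2} = \frac{1}{2 + V}$)
$z{\left(C,A \right)} = -5 + C - A$ ($z{\left(C,A \right)} = -5 - \left(A - C\right) = -5 + C - A$)
$b{\left(r \right)} = -4 - 2 r$ ($b{\left(r \right)} = \left(-5 + \frac{1}{2 - 1} - r\right) - r = \left(-5 + 1^{-1} - r\right) - r = \left(-5 + 1 - r\right) - r = \left(-4 - r\right) - r = -4 - 2 r$)
$-1139 - b{\left(-22 \right)} = -1139 - \left(-4 - -44\right) = -1139 - \left(-4 + 44\right) = -1139 - 40 = -1179$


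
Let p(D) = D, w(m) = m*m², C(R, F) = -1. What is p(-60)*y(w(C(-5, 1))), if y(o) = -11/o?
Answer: -660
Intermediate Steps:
w(m) = m³
p(-60)*y(w(C(-5, 1))) = -(-660)/((-1)³) = -(-660)/(-1) = -(-660)*(-1) = -60*11 = -660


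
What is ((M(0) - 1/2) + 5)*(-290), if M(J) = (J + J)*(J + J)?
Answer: -1305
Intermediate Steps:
M(J) = 4*J² (M(J) = (2*J)*(2*J) = 4*J²)
((M(0) - 1/2) + 5)*(-290) = ((4*0² - 1/2) + 5)*(-290) = ((4*0 - 1*½) + 5)*(-290) = ((0 - ½) + 5)*(-290) = (-½ + 5)*(-290) = (9/2)*(-290) = -1305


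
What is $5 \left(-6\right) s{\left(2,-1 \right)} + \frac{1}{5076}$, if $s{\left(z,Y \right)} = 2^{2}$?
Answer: $- \frac{609119}{5076} \approx -120.0$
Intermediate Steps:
$s{\left(z,Y \right)} = 4$
$5 \left(-6\right) s{\left(2,-1 \right)} + \frac{1}{5076} = 5 \left(-6\right) 4 + \frac{1}{5076} = \left(-30\right) 4 + \frac{1}{5076} = -120 + \frac{1}{5076} = - \frac{609119}{5076}$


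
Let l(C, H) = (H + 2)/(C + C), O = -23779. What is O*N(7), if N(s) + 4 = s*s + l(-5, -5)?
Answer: -10771887/10 ≈ -1.0772e+6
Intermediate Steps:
l(C, H) = (2 + H)/(2*C) (l(C, H) = (2 + H)/((2*C)) = (2 + H)*(1/(2*C)) = (2 + H)/(2*C))
N(s) = -37/10 + s² (N(s) = -4 + (s*s + (½)*(2 - 5)/(-5)) = -4 + (s² + (½)*(-⅕)*(-3)) = -4 + (s² + 3/10) = -4 + (3/10 + s²) = -37/10 + s²)
O*N(7) = -23779*(-37/10 + 7²) = -23779*(-37/10 + 49) = -23779*453/10 = -10771887/10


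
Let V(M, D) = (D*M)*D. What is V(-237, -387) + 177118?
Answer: -35318135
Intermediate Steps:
V(M, D) = M*D²
V(-237, -387) + 177118 = -237*(-387)² + 177118 = -237*149769 + 177118 = -35495253 + 177118 = -35318135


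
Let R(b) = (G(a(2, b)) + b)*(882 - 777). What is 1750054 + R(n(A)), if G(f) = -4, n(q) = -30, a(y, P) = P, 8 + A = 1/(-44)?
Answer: 1746484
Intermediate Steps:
A = -353/44 (A = -8 + 1/(-44) = -8 - 1/44 = -353/44 ≈ -8.0227)
R(b) = -420 + 105*b (R(b) = (-4 + b)*(882 - 777) = (-4 + b)*105 = -420 + 105*b)
1750054 + R(n(A)) = 1750054 + (-420 + 105*(-30)) = 1750054 + (-420 - 3150) = 1750054 - 3570 = 1746484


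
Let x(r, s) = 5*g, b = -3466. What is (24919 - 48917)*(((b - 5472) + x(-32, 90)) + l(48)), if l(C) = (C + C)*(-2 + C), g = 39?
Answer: 103839346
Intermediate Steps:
x(r, s) = 195 (x(r, s) = 5*39 = 195)
l(C) = 2*C*(-2 + C) (l(C) = (2*C)*(-2 + C) = 2*C*(-2 + C))
(24919 - 48917)*(((b - 5472) + x(-32, 90)) + l(48)) = (24919 - 48917)*(((-3466 - 5472) + 195) + 2*48*(-2 + 48)) = -23998*((-8938 + 195) + 2*48*46) = -23998*(-8743 + 4416) = -23998*(-4327) = 103839346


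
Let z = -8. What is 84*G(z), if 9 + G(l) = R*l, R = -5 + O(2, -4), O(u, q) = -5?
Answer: 5964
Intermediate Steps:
R = -10 (R = -5 - 5 = -10)
G(l) = -9 - 10*l
84*G(z) = 84*(-9 - 10*(-8)) = 84*(-9 + 80) = 84*71 = 5964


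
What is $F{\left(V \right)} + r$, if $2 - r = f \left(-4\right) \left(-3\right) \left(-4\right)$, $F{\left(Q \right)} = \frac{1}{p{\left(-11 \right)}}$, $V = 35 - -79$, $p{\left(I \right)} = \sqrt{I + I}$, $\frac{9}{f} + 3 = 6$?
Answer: $146 - \frac{i \sqrt{22}}{22} \approx 146.0 - 0.2132 i$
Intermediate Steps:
$f = 3$ ($f = \frac{9}{-3 + 6} = \frac{9}{3} = 9 \cdot \frac{1}{3} = 3$)
$p{\left(I \right)} = \sqrt{2} \sqrt{I}$ ($p{\left(I \right)} = \sqrt{2 I} = \sqrt{2} \sqrt{I}$)
$V = 114$ ($V = 35 + 79 = 114$)
$F{\left(Q \right)} = - \frac{i \sqrt{22}}{22}$ ($F{\left(Q \right)} = \frac{1}{\sqrt{2} \sqrt{-11}} = \frac{1}{\sqrt{2} i \sqrt{11}} = \frac{1}{i \sqrt{22}} = - \frac{i \sqrt{22}}{22}$)
$r = 146$ ($r = 2 - 3 \left(-4\right) \left(-3\right) \left(-4\right) = 2 - \left(-12\right) \left(-3\right) \left(-4\right) = 2 - 36 \left(-4\right) = 2 - -144 = 2 + 144 = 146$)
$F{\left(V \right)} + r = - \frac{i \sqrt{22}}{22} + 146 = 146 - \frac{i \sqrt{22}}{22}$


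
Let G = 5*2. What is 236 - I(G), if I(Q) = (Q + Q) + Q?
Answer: 206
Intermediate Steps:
G = 10
I(Q) = 3*Q (I(Q) = 2*Q + Q = 3*Q)
236 - I(G) = 236 - 3*10 = 236 - 1*30 = 236 - 30 = 206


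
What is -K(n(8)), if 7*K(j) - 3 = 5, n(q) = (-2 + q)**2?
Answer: -8/7 ≈ -1.1429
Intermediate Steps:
K(j) = 8/7 (K(j) = 3/7 + (1/7)*5 = 3/7 + 5/7 = 8/7)
-K(n(8)) = -1*8/7 = -8/7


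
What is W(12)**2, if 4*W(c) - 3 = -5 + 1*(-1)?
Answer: 9/16 ≈ 0.56250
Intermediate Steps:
W(c) = -3/4 (W(c) = 3/4 + (-5 + 1*(-1))/4 = 3/4 + (-5 - 1)/4 = 3/4 + (1/4)*(-6) = 3/4 - 3/2 = -3/4)
W(12)**2 = (-3/4)**2 = 9/16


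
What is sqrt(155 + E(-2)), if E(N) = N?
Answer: 3*sqrt(17) ≈ 12.369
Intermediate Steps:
sqrt(155 + E(-2)) = sqrt(155 - 2) = sqrt(153) = 3*sqrt(17)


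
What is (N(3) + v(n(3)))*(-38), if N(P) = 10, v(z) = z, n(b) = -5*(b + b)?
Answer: 760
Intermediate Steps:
n(b) = -10*b
(N(3) + v(n(3)))*(-38) = (10 - 10*3)*(-38) = (10 - 30)*(-38) = -20*(-38) = 760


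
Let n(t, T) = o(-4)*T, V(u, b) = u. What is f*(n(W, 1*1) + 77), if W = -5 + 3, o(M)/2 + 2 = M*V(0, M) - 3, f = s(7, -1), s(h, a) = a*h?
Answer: -469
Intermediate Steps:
f = -7 (f = -1*7 = -7)
o(M) = -10 (o(M) = -4 + 2*(M*0 - 3) = -4 + 2*(0 - 3) = -4 + 2*(-3) = -4 - 6 = -10)
W = -2
n(t, T) = -10*T
f*(n(W, 1*1) + 77) = -7*(-10 + 77) = -7*67 = -469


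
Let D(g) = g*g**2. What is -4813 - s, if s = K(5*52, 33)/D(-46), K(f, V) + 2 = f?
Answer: -234238955/48668 ≈ -4813.0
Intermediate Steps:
K(f, V) = -2 + f
D(g) = g**3
s = -129/48668 (s = (-2 + 5*52)/((-46)**3) = (-2 + 260)/(-97336) = 258*(-1/97336) = -129/48668 ≈ -0.0026506)
-4813 - s = -4813 - 1*(-129/48668) = -4813 + 129/48668 = -234238955/48668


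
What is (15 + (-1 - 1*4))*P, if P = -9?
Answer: -90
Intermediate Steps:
(15 + (-1 - 1*4))*P = (15 + (-1 - 1*4))*(-9) = (15 + (-1 - 4))*(-9) = (15 - 5)*(-9) = 10*(-9) = -90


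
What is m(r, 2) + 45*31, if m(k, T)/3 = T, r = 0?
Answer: 1401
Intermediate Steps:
m(k, T) = 3*T
m(r, 2) + 45*31 = 3*2 + 45*31 = 6 + 1395 = 1401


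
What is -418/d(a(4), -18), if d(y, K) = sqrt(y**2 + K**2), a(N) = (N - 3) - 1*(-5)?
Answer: -209*sqrt(10)/30 ≈ -22.031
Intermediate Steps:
a(N) = 2 + N (a(N) = (-3 + N) + 5 = 2 + N)
d(y, K) = sqrt(K**2 + y**2)
-418/d(a(4), -18) = -418/sqrt((-18)**2 + (2 + 4)**2) = -418/sqrt(324 + 6**2) = -418/sqrt(324 + 36) = -418*sqrt(10)/60 = -209*sqrt(10)/30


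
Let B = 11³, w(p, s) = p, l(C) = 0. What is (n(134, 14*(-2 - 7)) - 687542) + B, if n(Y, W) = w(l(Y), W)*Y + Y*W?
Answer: -703095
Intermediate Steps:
B = 1331
n(Y, W) = W*Y (n(Y, W) = 0*Y + Y*W = 0 + W*Y = W*Y)
(n(134, 14*(-2 - 7)) - 687542) + B = ((14*(-2 - 7))*134 - 687542) + 1331 = ((14*(-9))*134 - 687542) + 1331 = (-126*134 - 687542) + 1331 = (-16884 - 687542) + 1331 = -704426 + 1331 = -703095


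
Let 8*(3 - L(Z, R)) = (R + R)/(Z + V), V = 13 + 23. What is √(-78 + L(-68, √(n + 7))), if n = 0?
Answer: √(-19200 + 2*√7)/16 ≈ 8.6591*I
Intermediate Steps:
V = 36
L(Z, R) = 3 - R/(4*(36 + Z)) (L(Z, R) = 3 - (R + R)/(8*(Z + 36)) = 3 - 2*R/(8*(36 + Z)) = 3 - R/(4*(36 + Z)))
√(-78 + L(-68, √(n + 7))) = √(-78 + (432 - √(0 + 7) + 12*(-68))/(4*(36 - 68))) = √(-78 + (¼)*(432 - √7 - 816)/(-32)) = √(-78 + (¼)*(-1/32)*(-384 - √7)) = √(-78 + (3 + √7/128)) = √(-75 + √7/128)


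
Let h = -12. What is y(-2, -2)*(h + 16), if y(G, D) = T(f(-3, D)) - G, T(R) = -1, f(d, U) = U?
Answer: 4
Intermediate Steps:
y(G, D) = -1 - G
y(-2, -2)*(h + 16) = (-1 - 1*(-2))*(-12 + 16) = (-1 + 2)*4 = 1*4 = 4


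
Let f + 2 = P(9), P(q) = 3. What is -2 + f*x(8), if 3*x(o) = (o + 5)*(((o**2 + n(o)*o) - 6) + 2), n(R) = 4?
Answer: 1190/3 ≈ 396.67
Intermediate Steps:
f = 1 (f = -2 + 3 = 1)
x(o) = (5 + o)*(-4 + o**2 + 4*o)/3 (x(o) = ((o + 5)*(((o**2 + 4*o) - 6) + 2))/3 = ((5 + o)*((-6 + o**2 + 4*o) + 2))/3 = ((5 + o)*(-4 + o**2 + 4*o))/3 = (5 + o)*(-4 + o**2 + 4*o)/3)
-2 + f*x(8) = -2 + 1*(-20/3 + 3*8**2 + (1/3)*8**3 + (16/3)*8) = -2 + 1*(-20/3 + 3*64 + (1/3)*512 + 128/3) = -2 + 1*(-20/3 + 192 + 512/3 + 128/3) = -2 + 1*(1196/3) = -2 + 1196/3 = 1190/3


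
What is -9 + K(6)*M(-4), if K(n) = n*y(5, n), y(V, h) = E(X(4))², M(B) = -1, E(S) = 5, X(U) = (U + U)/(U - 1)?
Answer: -159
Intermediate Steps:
X(U) = 2*U/(-1 + U) (X(U) = (2*U)/(-1 + U) = 2*U/(-1 + U))
y(V, h) = 25 (y(V, h) = 5² = 25)
K(n) = 25*n (K(n) = n*25 = 25*n)
-9 + K(6)*M(-4) = -9 + (25*6)*(-1) = -9 + 150*(-1) = -9 - 150 = -159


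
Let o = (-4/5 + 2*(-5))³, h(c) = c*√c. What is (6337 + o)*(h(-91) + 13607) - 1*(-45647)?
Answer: 8641538102/125 - 57754151*I*√91/125 ≈ 6.9132e+7 - 4.4075e+6*I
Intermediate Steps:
h(c) = c^(3/2)
o = -157464/125 (o = (-4*⅕ - 10)³ = (-⅘ - 10)³ = (-54/5)³ = -157464/125 ≈ -1259.7)
(6337 + o)*(h(-91) + 13607) - 1*(-45647) = (6337 - 157464/125)*((-91)^(3/2) + 13607) - 1*(-45647) = 634661*(-91*I*√91 + 13607)/125 + 45647 = 634661*(13607 - 91*I*√91)/125 + 45647 = (8635832227/125 - 57754151*I*√91/125) + 45647 = 8641538102/125 - 57754151*I*√91/125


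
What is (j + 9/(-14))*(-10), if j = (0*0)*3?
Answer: 45/7 ≈ 6.4286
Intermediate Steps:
j = 0 (j = 0*3 = 0)
(j + 9/(-14))*(-10) = (0 + 9/(-14))*(-10) = (0 + 9*(-1/14))*(-10) = (0 - 9/14)*(-10) = -9/14*(-10) = 45/7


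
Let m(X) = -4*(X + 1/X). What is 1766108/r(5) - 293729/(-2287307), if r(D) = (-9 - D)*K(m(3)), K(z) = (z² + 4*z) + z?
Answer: -9088142128601/8005574500 ≈ -1135.2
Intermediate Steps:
m(X) = -4*X - 4/X
K(z) = z² + 5*z
r(D) = -1000 - 1000*D/9 (r(D) = (-9 - D)*((-4*3 - 4/3)*(5 + (-4*3 - 4/3))) = (-9 - D)*((-12 - 4*⅓)*(5 + (-12 - 4*⅓))) = (-9 - D)*((-12 - 4/3)*(5 + (-12 - 4/3))) = (-9 - D)*(-40*(5 - 40/3)/3) = (-9 - D)*(-40/3*(-25/3)) = (-9 - D)*(1000/9) = -1000 - 1000*D/9)
1766108/r(5) - 293729/(-2287307) = 1766108/(-1000 - 1000/9*5) - 293729/(-2287307) = 1766108/(-1000 - 5000/9) - 293729*(-1/2287307) = 1766108/(-14000/9) + 293729/2287307 = 1766108*(-9/14000) + 293729/2287307 = -3973743/3500 + 293729/2287307 = -9088142128601/8005574500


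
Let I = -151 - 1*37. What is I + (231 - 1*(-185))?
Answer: 228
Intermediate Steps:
I = -188 (I = -151 - 37 = -188)
I + (231 - 1*(-185)) = -188 + (231 - 1*(-185)) = -188 + (231 + 185) = -188 + 416 = 228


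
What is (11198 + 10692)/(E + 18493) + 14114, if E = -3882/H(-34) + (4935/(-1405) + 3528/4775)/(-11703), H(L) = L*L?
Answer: 789584347303235476998/55938651069380557 ≈ 14115.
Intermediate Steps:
H(L) = L**2
E = -10158989937793/3025404750950 (E = -3882/((-34)**2) + (4935/(-1405) + 3528/4775)/(-11703) = -3882/1156 + (4935*(-1/1405) + 3528*(1/4775))*(-1/11703) = -3882*1/1156 + (-987/281 + 3528/4775)*(-1/11703) = -1941/578 - 3721557/1341775*(-1/11703) = -1941/578 + 1240519/5234264275 = -10158989937793/3025404750950 ≈ -3.3579)
(11198 + 10692)/(E + 18493) + 14114 = (11198 + 10692)/(-10158989937793/3025404750950 + 18493) + 14114 = 21890/(55938651069380557/3025404750950) + 14114 = 21890*(3025404750950/55938651069380557) + 14114 = 66226109998295500/55938651069380557 + 14114 = 789584347303235476998/55938651069380557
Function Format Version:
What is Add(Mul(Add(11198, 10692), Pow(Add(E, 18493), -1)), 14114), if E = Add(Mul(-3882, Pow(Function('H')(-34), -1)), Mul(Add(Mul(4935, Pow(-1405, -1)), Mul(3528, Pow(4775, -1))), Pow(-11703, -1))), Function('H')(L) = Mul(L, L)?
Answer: Rational(789584347303235476998, 55938651069380557) ≈ 14115.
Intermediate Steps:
Function('H')(L) = Pow(L, 2)
E = Rational(-10158989937793, 3025404750950) (E = Add(Mul(-3882, Pow(Pow(-34, 2), -1)), Mul(Add(Mul(4935, Pow(-1405, -1)), Mul(3528, Pow(4775, -1))), Pow(-11703, -1))) = Add(Mul(-3882, Pow(1156, -1)), Mul(Add(Mul(4935, Rational(-1, 1405)), Mul(3528, Rational(1, 4775))), Rational(-1, 11703))) = Add(Mul(-3882, Rational(1, 1156)), Mul(Add(Rational(-987, 281), Rational(3528, 4775)), Rational(-1, 11703))) = Add(Rational(-1941, 578), Mul(Rational(-3721557, 1341775), Rational(-1, 11703))) = Add(Rational(-1941, 578), Rational(1240519, 5234264275)) = Rational(-10158989937793, 3025404750950) ≈ -3.3579)
Add(Mul(Add(11198, 10692), Pow(Add(E, 18493), -1)), 14114) = Add(Mul(Add(11198, 10692), Pow(Add(Rational(-10158989937793, 3025404750950), 18493), -1)), 14114) = Add(Mul(21890, Pow(Rational(55938651069380557, 3025404750950), -1)), 14114) = Add(Mul(21890, Rational(3025404750950, 55938651069380557)), 14114) = Add(Rational(66226109998295500, 55938651069380557), 14114) = Rational(789584347303235476998, 55938651069380557)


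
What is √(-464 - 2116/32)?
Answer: I*√8482/4 ≈ 23.024*I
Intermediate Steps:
√(-464 - 2116/32) = √(-464 - 2116*1/32) = √(-464 - 529/8) = √(-4241/8) = I*√8482/4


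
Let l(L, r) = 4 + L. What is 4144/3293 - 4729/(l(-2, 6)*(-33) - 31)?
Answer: 431745/8633 ≈ 50.011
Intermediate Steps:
4144/3293 - 4729/(l(-2, 6)*(-33) - 31) = 4144/3293 - 4729/((4 - 2)*(-33) - 31) = 4144*(1/3293) - 4729/(2*(-33) - 31) = 112/89 - 4729/(-66 - 31) = 112/89 - 4729/(-97) = 112/89 - 4729*(-1/97) = 112/89 + 4729/97 = 431745/8633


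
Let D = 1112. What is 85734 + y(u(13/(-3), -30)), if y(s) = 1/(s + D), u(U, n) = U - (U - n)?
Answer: 92764189/1082 ≈ 85734.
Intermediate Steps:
u(U, n) = n (u(U, n) = U + (n - U) = n)
y(s) = 1/(1112 + s) (y(s) = 1/(s + 1112) = 1/(1112 + s))
85734 + y(u(13/(-3), -30)) = 85734 + 1/(1112 - 30) = 85734 + 1/1082 = 92764189/1082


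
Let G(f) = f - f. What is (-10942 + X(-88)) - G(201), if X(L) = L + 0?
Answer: -11030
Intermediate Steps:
X(L) = L
G(f) = 0
(-10942 + X(-88)) - G(201) = (-10942 - 88) - 1*0 = -11030 + 0 = -11030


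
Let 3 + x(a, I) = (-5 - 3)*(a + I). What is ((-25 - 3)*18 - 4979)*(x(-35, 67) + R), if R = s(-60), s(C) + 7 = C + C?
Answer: 2116438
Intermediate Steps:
x(a, I) = -3 - 8*I - 8*a (x(a, I) = -3 + (-5 - 3)*(a + I) = -3 - 8*(I + a) = -3 + (-8*I - 8*a) = -3 - 8*I - 8*a)
s(C) = -7 + 2*C (s(C) = -7 + (C + C) = -7 + 2*C)
R = -127 (R = -7 + 2*(-60) = -7 - 120 = -127)
((-25 - 3)*18 - 4979)*(x(-35, 67) + R) = ((-25 - 3)*18 - 4979)*((-3 - 8*67 - 8*(-35)) - 127) = (-28*18 - 4979)*((-3 - 536 + 280) - 127) = (-504 - 4979)*(-259 - 127) = -5483*(-386) = 2116438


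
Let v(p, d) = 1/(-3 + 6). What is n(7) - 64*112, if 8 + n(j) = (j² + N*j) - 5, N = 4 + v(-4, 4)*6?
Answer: -7090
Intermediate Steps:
v(p, d) = ⅓ (v(p, d) = 1/3 = ⅓)
N = 6 (N = 4 + (⅓)*6 = 4 + 2 = 6)
n(j) = -13 + j² + 6*j (n(j) = -8 + ((j² + 6*j) - 5) = -8 + (-5 + j² + 6*j) = -13 + j² + 6*j)
n(7) - 64*112 = (-13 + 7² + 6*7) - 64*112 = (-13 + 49 + 42) - 7168 = 78 - 7168 = -7090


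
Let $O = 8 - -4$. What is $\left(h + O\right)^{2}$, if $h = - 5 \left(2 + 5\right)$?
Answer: $529$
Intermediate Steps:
$O = 12$ ($O = 8 + 4 = 12$)
$h = -35$ ($h = \left(-5\right) 7 = -35$)
$\left(h + O\right)^{2} = \left(-35 + 12\right)^{2} = \left(-23\right)^{2} = 529$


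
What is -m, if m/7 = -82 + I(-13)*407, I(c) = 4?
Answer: -10822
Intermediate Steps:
m = 10822 (m = 7*(-82 + 4*407) = 7*(-82 + 1628) = 7*1546 = 10822)
-m = -1*10822 = -10822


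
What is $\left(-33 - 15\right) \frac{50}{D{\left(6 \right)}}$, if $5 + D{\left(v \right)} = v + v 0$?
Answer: $-2400$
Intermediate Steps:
$D{\left(v \right)} = -5 + v$ ($D{\left(v \right)} = -5 + \left(v + v 0\right) = -5 + \left(v + 0\right) = -5 + v$)
$\left(-33 - 15\right) \frac{50}{D{\left(6 \right)}} = \left(-33 - 15\right) \frac{50}{-5 + 6} = - 48 \cdot \frac{50}{1} = - 48 \cdot 50 \cdot 1 = \left(-48\right) 50 = -2400$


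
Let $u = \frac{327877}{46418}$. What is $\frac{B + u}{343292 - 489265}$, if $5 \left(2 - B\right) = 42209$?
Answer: $\frac{1957153797}{33878873570} \approx 0.057769$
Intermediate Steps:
$B = - \frac{42199}{5}$ ($B = 2 - \frac{42209}{5} = - \frac{42199}{5} \approx -8439.8$)
$u = \frac{327877}{46418}$ ($u = 327877 \cdot \frac{1}{46418} = \frac{327877}{46418} \approx 7.0636$)
$\frac{B + u}{343292 - 489265} = \frac{- \frac{42199}{5} + \frac{327877}{46418}}{343292 - 489265} = - \frac{1957153797}{232090 \left(-145973\right)} = \left(- \frac{1957153797}{232090}\right) \left(- \frac{1}{145973}\right) = \frac{1957153797}{33878873570}$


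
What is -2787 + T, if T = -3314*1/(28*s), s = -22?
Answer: -856739/308 ≈ -2781.6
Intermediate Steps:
T = 1657/308 (T = -3314/((-22*28)) = -3314/(-616) = -3314*(-1/616) = 1657/308 ≈ 5.3799)
-2787 + T = -2787 + 1657/308 = -856739/308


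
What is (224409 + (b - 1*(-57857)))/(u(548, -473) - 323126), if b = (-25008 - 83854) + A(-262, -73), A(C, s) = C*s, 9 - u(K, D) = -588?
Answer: -192530/322529 ≈ -0.59694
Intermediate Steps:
u(K, D) = 597 (u(K, D) = 9 - 1*(-588) = 9 + 588 = 597)
b = -89736 (b = (-25008 - 83854) - 262*(-73) = -108862 + 19126 = -89736)
(224409 + (b - 1*(-57857)))/(u(548, -473) - 323126) = (224409 + (-89736 - 1*(-57857)))/(597 - 323126) = (224409 + (-89736 + 57857))/(-322529) = (224409 - 31879)*(-1/322529) = 192530*(-1/322529) = -192530/322529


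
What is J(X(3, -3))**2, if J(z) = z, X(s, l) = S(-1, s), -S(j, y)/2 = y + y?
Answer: 144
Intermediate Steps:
S(j, y) = -4*y (S(j, y) = -2*(y + y) = -4*y)
X(s, l) = -4*s
J(X(3, -3))**2 = (-4*3)**2 = (-12)**2 = 144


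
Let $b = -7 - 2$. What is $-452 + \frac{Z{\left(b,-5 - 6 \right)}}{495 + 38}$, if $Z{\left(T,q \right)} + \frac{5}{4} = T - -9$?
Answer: $- \frac{963669}{2132} \approx -452.0$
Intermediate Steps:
$b = -9$ ($b = -7 - 2 = -9$)
$Z{\left(T,q \right)} = \frac{31}{4} + T$ ($Z{\left(T,q \right)} = - \frac{5}{4} + \left(T - -9\right) = - \frac{5}{4} + \left(T + 9\right) = - \frac{5}{4} + \left(9 + T\right) = \frac{31}{4} + T$)
$-452 + \frac{Z{\left(b,-5 - 6 \right)}}{495 + 38} = -452 + \frac{\frac{31}{4} - 9}{495 + 38} = -452 - \frac{5}{4 \cdot 533} = -452 - \frac{5}{2132} = - \frac{963669}{2132}$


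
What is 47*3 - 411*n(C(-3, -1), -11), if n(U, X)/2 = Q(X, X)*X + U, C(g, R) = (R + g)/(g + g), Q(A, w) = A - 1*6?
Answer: -154121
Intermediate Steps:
Q(A, w) = -6 + A (Q(A, w) = A - 6 = -6 + A)
C(g, R) = (R + g)/(2*g) (C(g, R) = (R + g)/((2*g)) = (R + g)*(1/(2*g)) = (R + g)/(2*g))
n(U, X) = 2*U + 2*X*(-6 + X) (n(U, X) = 2*((-6 + X)*X + U) = 2*(X*(-6 + X) + U) = 2*(U + X*(-6 + X)) = 2*U + 2*X*(-6 + X))
47*3 - 411*n(C(-3, -1), -11) = 47*3 - 411*(2*((½)*(-1 - 3)/(-3)) + 2*(-11)*(-6 - 11)) = 141 - 411*(2*((½)*(-⅓)*(-4)) + 2*(-11)*(-17)) = 141 - 411*(2*(⅔) + 374) = 141 - 411*(4/3 + 374) = 141 - 411*1126/3 = 141 - 154262 = -154121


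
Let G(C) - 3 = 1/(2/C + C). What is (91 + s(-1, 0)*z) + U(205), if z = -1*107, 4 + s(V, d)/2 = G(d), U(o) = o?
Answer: 510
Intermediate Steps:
G(C) = 3 + 1/(C + 2/C) (G(C) = 3 + 1/(2/C + C) = 3 + 1/(C + 2/C))
s(V, d) = -8 + 2*(6 + d + 3*d²)/(2 + d²) (s(V, d) = -8 + 2*((6 + d + 3*d²)/(2 + d²)) = -8 + 2*(6 + d + 3*d²)/(2 + d²))
z = -107
(91 + s(-1, 0)*z) + U(205) = (91 + (2*(-2 + 0 - 1*0²)/(2 + 0²))*(-107)) + 205 = (91 + (2*(-2 + 0 - 1*0)/(2 + 0))*(-107)) + 205 = (91 + (2*(-2 + 0 + 0)/2)*(-107)) + 205 = (91 + (2*(½)*(-2))*(-107)) + 205 = (91 - 2*(-107)) + 205 = (91 + 214) + 205 = 305 + 205 = 510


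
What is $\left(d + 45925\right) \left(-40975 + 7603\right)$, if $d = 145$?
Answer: $-1537448040$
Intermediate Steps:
$\left(d + 45925\right) \left(-40975 + 7603\right) = \left(145 + 45925\right) \left(-40975 + 7603\right) = 46070 \left(-33372\right) = -1537448040$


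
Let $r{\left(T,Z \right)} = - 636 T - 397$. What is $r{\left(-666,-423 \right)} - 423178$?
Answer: $1$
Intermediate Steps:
$r{\left(T,Z \right)} = -397 - 636 T$
$r{\left(-666,-423 \right)} - 423178 = \left(-397 - -423576\right) - 423178 = \left(-397 + 423576\right) - 423178 = 423179 - 423178 = 1$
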